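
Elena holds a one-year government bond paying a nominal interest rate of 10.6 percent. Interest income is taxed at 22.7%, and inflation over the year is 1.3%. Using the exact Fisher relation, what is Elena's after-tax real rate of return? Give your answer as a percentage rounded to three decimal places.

6.805%

After-tax nominal return = 10.6% × (1 − 0.227) = 8.1938%.
1 + r = 1.081938 / 1.01300 = 1.068053
After-tax real rate = 1.068053 − 1 → 6.805%.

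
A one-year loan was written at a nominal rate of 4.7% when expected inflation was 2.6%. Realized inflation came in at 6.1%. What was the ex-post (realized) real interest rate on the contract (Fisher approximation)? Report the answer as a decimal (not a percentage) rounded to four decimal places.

-0.0140

Ex-post: 4.7% − 6.1% = -1.400%
So the realized real rate is -0.0140.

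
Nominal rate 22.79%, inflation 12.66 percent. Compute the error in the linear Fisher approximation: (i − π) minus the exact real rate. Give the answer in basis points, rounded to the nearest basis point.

Approximate: r ≈ 22.790% − 12.660% = 10.1300%
Exact: (1 + 0.2279)/(1 + 0.1266) − 1 = 8.9917%
Error = 10.1300% − 8.9917% = 1.1383% → 114 basis points.

114 basis points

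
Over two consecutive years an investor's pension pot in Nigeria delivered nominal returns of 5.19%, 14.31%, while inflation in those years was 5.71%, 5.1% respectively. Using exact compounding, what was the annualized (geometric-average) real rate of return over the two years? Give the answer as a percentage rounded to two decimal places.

Nominal growth factor = 1.0519 × 1.1431 = 1.20242689
Price-level growth factor = 1.0571 × 1.0510 = 1.11101210
Real growth factor = 1.20242689 / 1.11101210 = 1.08228064
Annualized real rate = 1.08228064^(1/2) − 1 = 4.0327% → 4.03%.

4.03%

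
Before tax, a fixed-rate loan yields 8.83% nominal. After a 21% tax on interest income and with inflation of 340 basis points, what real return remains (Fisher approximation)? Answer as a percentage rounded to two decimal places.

3.58%

After-tax nominal return = 8.83% × (1 − 0.21) = 6.9757%.
r ≈ 6.9757% − 3.4% → 3.58%.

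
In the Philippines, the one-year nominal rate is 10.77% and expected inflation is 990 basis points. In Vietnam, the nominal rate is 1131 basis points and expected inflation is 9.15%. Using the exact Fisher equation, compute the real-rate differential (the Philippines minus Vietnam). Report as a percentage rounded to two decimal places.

The Philippines: (1 + 0.1077)/(1 + 0.0990) − 1 = 0.7916%
Vietnam: (1 + 0.1131)/(1 + 0.0915) − 1 = 1.9789%
Differential = 0.7916% − 1.9789% = -1.1873% → -1.19%.

-1.19%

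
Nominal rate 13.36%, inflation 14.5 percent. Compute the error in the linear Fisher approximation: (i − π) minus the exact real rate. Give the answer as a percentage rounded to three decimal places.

-0.144%

Approximate: r ≈ 13.360% − 14.500% = -1.1400%
Exact: (1 + 0.1336)/(1 + 0.1450) − 1 = -0.9956%
Error = -1.1400% − (-0.9956%) = -0.1444% → -0.144%.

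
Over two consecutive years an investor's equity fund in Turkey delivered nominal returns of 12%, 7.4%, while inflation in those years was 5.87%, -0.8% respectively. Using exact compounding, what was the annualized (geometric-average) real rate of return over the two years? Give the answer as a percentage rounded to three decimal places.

Compound the nominal returns: 1.1200 × 1.0740 = 1.20288000.
Compound inflation: 1.0587 × 0.9920 = 1.05023040.
Deflate: 1.20288000 / 1.05023040 = 1.14534868.
Annualized real rate = 1.14534868^(1/2) − 1 = 7.0210% → 7.021%.

7.021%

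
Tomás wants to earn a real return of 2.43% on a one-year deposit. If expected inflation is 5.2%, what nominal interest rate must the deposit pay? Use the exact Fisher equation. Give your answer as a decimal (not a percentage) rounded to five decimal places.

(1 + i) = (1 + r)(1 + π) = 1.02430 × 1.05200 = 1.0775636
i = 1.0775636 − 1, so the required nominal rate is 0.07756.

0.07756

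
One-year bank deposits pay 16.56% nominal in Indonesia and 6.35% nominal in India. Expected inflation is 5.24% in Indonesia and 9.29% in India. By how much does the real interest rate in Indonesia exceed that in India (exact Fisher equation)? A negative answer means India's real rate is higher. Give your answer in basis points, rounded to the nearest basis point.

1345 basis points

Indonesia: (1 + 0.1656)/(1 + 0.0524) − 1 = 10.7564%
India: (1 + 0.0635)/(1 + 0.0929) − 1 = -2.6901%
Differential = 10.7564% − (-2.6901%) = 13.4465% → 1345 basis points.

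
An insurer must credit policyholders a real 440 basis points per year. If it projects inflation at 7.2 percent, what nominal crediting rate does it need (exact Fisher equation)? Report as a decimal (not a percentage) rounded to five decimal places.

0.11917

(1 + i) = (1 + r)(1 + π) = 1.04400 × 1.07200 = 1.119168
i = 1.119168 − 1, so the required nominal rate is 0.11917.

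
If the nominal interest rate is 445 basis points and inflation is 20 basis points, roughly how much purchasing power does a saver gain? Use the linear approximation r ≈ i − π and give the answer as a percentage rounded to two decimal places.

4.25%

r ≈ i − π = 4.45% − 0.2% = 4.25%.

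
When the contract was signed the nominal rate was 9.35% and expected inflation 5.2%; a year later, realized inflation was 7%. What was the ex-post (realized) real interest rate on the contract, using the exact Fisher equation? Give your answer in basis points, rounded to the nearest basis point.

Ex-post: (1 + 0.0935)/(1 + 0.0700) − 1 = 2.1963%
So the realized real rate is 220 basis points.

220 basis points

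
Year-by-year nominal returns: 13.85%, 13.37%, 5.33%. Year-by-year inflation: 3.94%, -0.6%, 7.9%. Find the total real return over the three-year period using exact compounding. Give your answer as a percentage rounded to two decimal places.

21.95%

Compound the nominal returns: 1.1385 × 1.1337 × 1.0533 = 1.359513.
Compound inflation: 1.0394 × 0.9940 × 1.0790 = 1.114784.
Deflate: 1.359513 / 1.114784 = 1.219531.
Total real return = 1.219531 − 1 → 21.95%.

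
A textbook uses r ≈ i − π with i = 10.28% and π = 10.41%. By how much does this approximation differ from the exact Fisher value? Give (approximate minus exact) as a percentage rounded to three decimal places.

-0.012%

Approximate: r ≈ 10.280% − 10.410% = -0.1300%
Exact: (1 + 0.1028)/(1 + 0.1041) − 1 = -0.1177%
Error = -0.1300% − (-0.1177%) = -0.0123% → -0.012%.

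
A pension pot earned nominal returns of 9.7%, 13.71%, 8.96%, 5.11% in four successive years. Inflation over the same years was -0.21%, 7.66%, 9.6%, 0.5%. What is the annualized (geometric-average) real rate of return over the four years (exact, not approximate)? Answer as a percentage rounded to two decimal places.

Nominal growth factor = 1.0970 × 1.1371 × 1.0896 × 1.0511 = 1.42861899
Price-level growth factor = 0.9979 × 1.0766 × 1.0960 × 1.0050 = 1.18336308
Real growth factor = 1.42861899 / 1.18336308 = 1.20725331
Annualized real rate = 1.20725331^(1/4) − 1 = 4.8213% → 4.82%.

4.82%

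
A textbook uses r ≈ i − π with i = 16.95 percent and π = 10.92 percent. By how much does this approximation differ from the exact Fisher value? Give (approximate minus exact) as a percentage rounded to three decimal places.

0.594%

Approximate: r ≈ 16.950% − 10.920% = 6.0300%
Exact: (1 + 0.1695)/(1 + 0.1092) − 1 = 5.4364%
Error = 6.0300% − 5.4364% = 0.5936% → 0.594%.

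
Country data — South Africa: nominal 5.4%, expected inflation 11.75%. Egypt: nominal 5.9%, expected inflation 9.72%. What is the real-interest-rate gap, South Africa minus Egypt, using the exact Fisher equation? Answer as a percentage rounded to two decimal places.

South Africa: (1 + 0.0540)/(1 + 0.1175) − 1 = -5.6823%
Egypt: (1 + 0.0590)/(1 + 0.0972) − 1 = -3.4816%
Differential = -5.6823% − (-3.4816%) = -2.2007% → -2.20%.

-2.20%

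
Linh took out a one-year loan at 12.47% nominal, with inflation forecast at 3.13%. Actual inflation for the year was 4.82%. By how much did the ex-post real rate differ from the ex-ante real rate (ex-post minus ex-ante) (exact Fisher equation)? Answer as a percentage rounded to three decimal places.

-1.758%

Ex-ante: (1 + 0.1247)/(1 + 0.0313) − 1 = 9.0565%
Ex-post: (1 + 0.1247)/(1 + 0.0482) − 1 = 7.2982%
Difference (ex-post − ex-ante) = -1.7583% → -1.758%.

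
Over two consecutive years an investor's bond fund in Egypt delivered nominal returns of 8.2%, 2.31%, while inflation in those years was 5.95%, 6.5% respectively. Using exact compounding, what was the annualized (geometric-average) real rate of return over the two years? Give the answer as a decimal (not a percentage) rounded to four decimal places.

-0.0095

Nominal growth factor = 1.0820 × 1.0231 = 1.10699420
Price-level growth factor = 1.0595 × 1.0650 = 1.12836750
Real growth factor = 1.10699420 / 1.12836750 = 0.98105821
Annualized real rate = 0.98105821^(1/2) − 1 = -0.9516% → -0.0095.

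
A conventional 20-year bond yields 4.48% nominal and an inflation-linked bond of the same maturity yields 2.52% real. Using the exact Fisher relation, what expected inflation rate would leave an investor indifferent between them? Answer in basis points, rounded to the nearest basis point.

191 basis points

(1 + π) = (1 + i)/(1 + r) = 1.04480 / 1.02520 = 1.019118
Break-even inflation = 1.019118 − 1 → 191 basis points.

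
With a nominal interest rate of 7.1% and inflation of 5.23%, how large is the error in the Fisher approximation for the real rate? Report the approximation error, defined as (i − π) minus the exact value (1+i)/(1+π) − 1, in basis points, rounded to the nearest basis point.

Approximate: r ≈ 7.100% − 5.230% = 1.8700%
Exact: (1 + 0.0710)/(1 + 0.0523) − 1 = 1.7771%
Error = 1.8700% − 1.7771% = 0.0929% → 9 basis points.

9 basis points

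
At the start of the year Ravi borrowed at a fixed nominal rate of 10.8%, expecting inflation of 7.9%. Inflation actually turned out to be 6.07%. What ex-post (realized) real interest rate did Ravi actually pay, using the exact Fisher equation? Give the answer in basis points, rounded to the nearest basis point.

446 basis points

Ex-post: (1 + 0.1080)/(1 + 0.0607) − 1 = 4.4593%
So the realized real rate is 446 basis points.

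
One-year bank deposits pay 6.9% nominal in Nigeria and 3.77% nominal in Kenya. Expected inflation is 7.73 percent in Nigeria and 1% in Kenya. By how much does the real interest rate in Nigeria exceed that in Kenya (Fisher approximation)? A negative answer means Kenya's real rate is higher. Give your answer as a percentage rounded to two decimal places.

-3.60%

Nigeria: 6.9% − 7.73% = -0.830%
Kenya: 3.77% − 1% = 2.770%
Differential = -3.600% → -3.60%.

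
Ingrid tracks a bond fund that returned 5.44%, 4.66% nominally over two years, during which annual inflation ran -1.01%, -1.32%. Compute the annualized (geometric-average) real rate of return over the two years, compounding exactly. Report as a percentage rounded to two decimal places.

Nominal growth factor = 1.0544 × 1.0466 = 1.10353504
Price-level growth factor = 0.9899 × 0.9868 = 0.97683332
Real growth factor = 1.10353504 / 0.97683332 = 1.12970659
Annualized real rate = 1.12970659^(1/2) − 1 = 6.2877% → 6.29%.

6.29%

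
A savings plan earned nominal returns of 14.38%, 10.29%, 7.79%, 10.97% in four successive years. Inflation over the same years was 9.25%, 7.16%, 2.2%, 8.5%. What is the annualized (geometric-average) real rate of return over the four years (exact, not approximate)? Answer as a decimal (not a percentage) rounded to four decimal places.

Compound the nominal returns: 1.1438 × 1.1029 × 1.0779 × 1.1097 = 1.50893415.
Compound inflation: 1.0925 × 1.0716 × 1.0220 × 1.0850 = 1.29817961.
Deflate: 1.50893415 / 1.29817961 = 1.16234621.
Annualized real rate = 1.16234621^(1/4) − 1 = 3.8326% → 0.0383.

0.0383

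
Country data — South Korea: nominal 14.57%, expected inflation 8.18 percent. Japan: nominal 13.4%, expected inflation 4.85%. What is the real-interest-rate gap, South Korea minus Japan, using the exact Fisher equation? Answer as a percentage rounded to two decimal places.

-2.25%

South Korea: (1 + 0.1457)/(1 + 0.0818) − 1 = 5.9068%
Japan: (1 + 0.1340)/(1 + 0.0485) − 1 = 8.1545%
Differential = 5.9068% − 8.1545% = -2.2477% → -2.25%.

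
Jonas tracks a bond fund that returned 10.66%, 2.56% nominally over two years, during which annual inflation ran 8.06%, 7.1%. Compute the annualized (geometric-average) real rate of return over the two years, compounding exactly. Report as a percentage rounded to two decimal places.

-0.97%

Compound the nominal returns: 1.1066 × 1.0256 = 1.13492896.
Compound inflation: 1.0806 × 1.0710 = 1.15732260.
Deflate: 1.13492896 / 1.15732260 = 0.98065048.
Annualized real rate = 0.98065048^(1/2) − 1 = -0.9722% → -0.97%.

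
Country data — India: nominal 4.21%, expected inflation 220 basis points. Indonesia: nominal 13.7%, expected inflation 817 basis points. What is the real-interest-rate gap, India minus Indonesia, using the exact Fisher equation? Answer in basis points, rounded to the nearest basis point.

India: (1 + 0.0421)/(1 + 0.0220) − 1 = 1.9667%
Indonesia: (1 + 0.1370)/(1 + 0.0817) − 1 = 5.1123%
Differential = 1.9667% − 5.1123% = -3.1456% → -315 basis points.

-315 basis points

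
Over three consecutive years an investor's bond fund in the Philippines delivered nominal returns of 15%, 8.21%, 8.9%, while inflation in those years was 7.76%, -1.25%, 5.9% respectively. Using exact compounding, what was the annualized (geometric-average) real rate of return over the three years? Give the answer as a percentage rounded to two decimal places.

6.34%

Compound the nominal returns: 1.1500 × 1.0821 × 1.0890 = 1.35516794.
Compound inflation: 1.0776 × 0.9875 × 1.0590 = 1.12691367.
Deflate: 1.35516794 / 1.12691367 = 1.20254814.
Annualized real rate = 1.20254814^(1/3) − 1 = 6.3410% → 6.34%.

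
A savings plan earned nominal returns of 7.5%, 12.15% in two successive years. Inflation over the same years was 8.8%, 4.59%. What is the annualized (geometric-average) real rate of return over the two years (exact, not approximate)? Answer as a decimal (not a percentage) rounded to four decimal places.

0.0293

Compound the nominal returns: 1.0750 × 1.1215 = 1.20561250.
Compound inflation: 1.0880 × 1.0459 = 1.13793920.
Deflate: 1.20561250 / 1.13793920 = 1.05947005.
Annualized real rate = 1.05947005^(1/2) − 1 = 2.9306% → 0.0293.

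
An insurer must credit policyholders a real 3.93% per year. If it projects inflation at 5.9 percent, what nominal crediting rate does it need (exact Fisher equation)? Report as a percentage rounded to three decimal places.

(1 + i) = (1 + r)(1 + π) = 1.03930 × 1.05900 = 1.1006187
i = 1.1006187 − 1, so the required nominal rate is 10.062%.

10.062%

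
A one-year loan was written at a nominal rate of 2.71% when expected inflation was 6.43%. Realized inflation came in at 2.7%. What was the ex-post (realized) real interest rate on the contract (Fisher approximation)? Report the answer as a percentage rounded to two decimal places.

Ex-post: 2.71% − 2.7% = 0.010%
So the realized real rate is 0.01%.

0.01%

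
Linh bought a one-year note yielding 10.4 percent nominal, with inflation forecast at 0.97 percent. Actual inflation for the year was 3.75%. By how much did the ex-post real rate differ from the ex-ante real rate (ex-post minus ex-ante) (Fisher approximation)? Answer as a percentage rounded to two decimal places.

-2.78%

Ex-ante: 10.4% − 0.97% = 9.430%
Ex-post: 10.4% − 3.75% = 6.650%
Difference (ex-post − ex-ante) = -2.7800% → -2.78%.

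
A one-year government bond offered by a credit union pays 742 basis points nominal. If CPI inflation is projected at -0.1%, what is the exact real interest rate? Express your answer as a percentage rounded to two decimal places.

1 + r = 1.07420 / 0.99900 = 1.075275
r = 1.075275 − 1 = 7.5275%, i.e. 7.53%.

7.53%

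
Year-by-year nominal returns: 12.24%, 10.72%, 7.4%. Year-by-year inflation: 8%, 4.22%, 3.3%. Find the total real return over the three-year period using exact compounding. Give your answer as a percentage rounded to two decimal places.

Compound the nominal returns: 1.1224 × 1.1072 × 1.0740 = 1.334683.
Compound inflation: 1.0800 × 1.0422 × 1.0330 = 1.162720.
Deflate: 1.334683 / 1.162720 = 1.147897.
Total real return = 1.147897 − 1 → 14.79%.

14.79%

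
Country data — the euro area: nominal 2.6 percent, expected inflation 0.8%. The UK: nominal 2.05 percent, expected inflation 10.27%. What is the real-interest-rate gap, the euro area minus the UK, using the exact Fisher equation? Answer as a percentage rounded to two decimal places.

9.24%

The euro area: (1 + 0.0260)/(1 + 0.0080) − 1 = 1.7857%
The UK: (1 + 0.0205)/(1 + 0.1027) − 1 = -7.4544%
Differential = 1.7857% − (-7.4544%) = 9.2401% → 9.24%.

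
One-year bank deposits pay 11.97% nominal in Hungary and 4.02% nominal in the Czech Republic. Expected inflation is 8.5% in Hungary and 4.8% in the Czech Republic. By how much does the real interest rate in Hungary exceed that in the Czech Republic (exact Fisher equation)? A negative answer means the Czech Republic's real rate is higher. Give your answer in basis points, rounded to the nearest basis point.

394 basis points

Hungary: (1 + 0.1197)/(1 + 0.0850) − 1 = 3.1982%
The Czech Republic: (1 + 0.0402)/(1 + 0.0480) − 1 = -0.7443%
Differential = 3.1982% − (-0.7443%) = 3.9424% → 394 basis points.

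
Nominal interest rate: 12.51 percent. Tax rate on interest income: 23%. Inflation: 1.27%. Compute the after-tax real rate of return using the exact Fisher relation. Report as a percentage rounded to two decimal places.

After-tax nominal return = 12.51% × (1 − 0.23) = 9.6327%.
1 + r = 1.096327 / 1.01270 = 1.082578
After-tax real rate = 1.082578 − 1 → 8.26%.

8.26%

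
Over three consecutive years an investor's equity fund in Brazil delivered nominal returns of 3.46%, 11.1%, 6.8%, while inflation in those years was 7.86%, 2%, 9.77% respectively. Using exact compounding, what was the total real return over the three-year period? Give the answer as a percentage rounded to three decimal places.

1.651%

Compound the nominal returns: 1.0346 × 1.1110 × 1.0680 = 1.227603.
Compound inflation: 1.0786 × 1.0200 × 1.0977 = 1.207659.
Deflate: 1.227603 / 1.207659 = 1.016514.
Total real return = 1.016514 − 1 → 1.651%.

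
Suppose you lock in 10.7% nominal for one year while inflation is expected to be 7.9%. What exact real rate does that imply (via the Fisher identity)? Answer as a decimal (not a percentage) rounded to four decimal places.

0.0259

1 + r = 1.10700 / 1.07900 = 1.02594995
r = 1.02594995 − 1 = 2.594995%, i.e. 0.0259.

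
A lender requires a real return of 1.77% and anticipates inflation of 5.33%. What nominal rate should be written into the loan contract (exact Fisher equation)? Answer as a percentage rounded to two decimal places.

(1 + i) = (1 + r)(1 + π) = 1.01770 × 1.05330 = 1.07194341
i = 1.07194341 − 1, so the required nominal rate is 7.19%.

7.19%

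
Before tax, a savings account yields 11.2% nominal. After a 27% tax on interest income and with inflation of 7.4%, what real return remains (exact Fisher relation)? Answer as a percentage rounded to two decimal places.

After-tax nominal return = 11.2% × (1 − 0.27) = 8.1760%.
1 + r = 1.08176 / 1.07400 = 1.007225
After-tax real rate = 1.007225 − 1 → 0.72%.

0.72%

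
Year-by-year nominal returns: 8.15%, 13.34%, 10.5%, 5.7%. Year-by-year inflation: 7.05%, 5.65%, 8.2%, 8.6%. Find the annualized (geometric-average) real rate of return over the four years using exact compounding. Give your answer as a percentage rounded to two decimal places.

1.88%

Nominal growth factor = 1.0815 × 1.1334 × 1.1050 × 1.0570 = 1.43168343
Price-level growth factor = 1.0705 × 1.0565 × 1.0820 × 1.0860 = 1.32896413
Real growth factor = 1.43168343 / 1.32896413 = 1.07729275
Annualized real rate = 1.07729275^(1/4) − 1 = 1.8787% → 1.88%.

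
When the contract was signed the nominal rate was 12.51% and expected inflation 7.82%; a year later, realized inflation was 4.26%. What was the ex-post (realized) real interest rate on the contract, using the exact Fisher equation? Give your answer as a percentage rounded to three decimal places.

7.913%

Ex-post: (1 + 0.1251)/(1 + 0.0426) − 1 = 7.9129%
So the realized real rate is 7.913%.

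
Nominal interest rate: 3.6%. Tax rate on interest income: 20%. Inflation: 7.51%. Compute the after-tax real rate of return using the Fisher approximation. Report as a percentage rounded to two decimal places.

-4.63%

After-tax nominal return = 3.6% × (1 − 0.2) = 2.8800%.
r ≈ 2.8800% − 7.51% → -4.63%.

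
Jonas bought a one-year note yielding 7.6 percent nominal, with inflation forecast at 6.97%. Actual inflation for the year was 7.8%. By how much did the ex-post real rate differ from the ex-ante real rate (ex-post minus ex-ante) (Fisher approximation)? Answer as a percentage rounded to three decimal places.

Ex-ante: 7.6% − 6.97% = 0.630%
Ex-post: 7.6% − 7.8% = -0.200%
Difference (ex-post − ex-ante) = -0.8300% → -0.830%.

-0.830%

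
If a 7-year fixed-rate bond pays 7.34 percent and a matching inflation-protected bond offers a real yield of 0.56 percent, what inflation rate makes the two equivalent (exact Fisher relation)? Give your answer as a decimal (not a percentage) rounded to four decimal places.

0.0674

(1 + π) = (1 + i)/(1 + r) = 1.07340 / 1.00560 = 1.067422
Break-even inflation = 1.067422 − 1 → 0.0674.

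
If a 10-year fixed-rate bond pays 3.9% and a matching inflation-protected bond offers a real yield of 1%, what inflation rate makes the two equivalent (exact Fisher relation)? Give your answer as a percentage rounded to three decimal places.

(1 + π) = (1 + i)/(1 + r) = 1.03900 / 1.01000 = 1.028713
Break-even inflation = 1.028713 − 1 → 2.871%.

2.871%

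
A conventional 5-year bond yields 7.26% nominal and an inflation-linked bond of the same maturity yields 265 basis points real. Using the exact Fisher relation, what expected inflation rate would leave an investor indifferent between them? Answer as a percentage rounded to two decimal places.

4.49%

(1 + π) = (1 + i)/(1 + r) = 1.07260 / 1.02650 = 1.044910
Break-even inflation = 1.044910 − 1 → 4.49%.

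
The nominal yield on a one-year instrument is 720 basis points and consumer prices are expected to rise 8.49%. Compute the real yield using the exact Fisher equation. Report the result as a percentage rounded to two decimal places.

By the Fisher equation, 1 + r = (1 + i)/(1 + π).
1 + r = 1.07200 / 1.08490 = 0.988110
r = 0.988110 − 1 = -1.1890%, i.e. -1.19%.

-1.19%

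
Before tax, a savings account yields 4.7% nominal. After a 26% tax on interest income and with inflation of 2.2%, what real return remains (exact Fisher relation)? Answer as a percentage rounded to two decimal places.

After-tax nominal return = 4.7% × (1 − 0.26) = 3.4780%.
1 + r = 1.03478 / 1.02200 = 1.012505
After-tax real rate = 1.012505 − 1 → 1.25%.

1.25%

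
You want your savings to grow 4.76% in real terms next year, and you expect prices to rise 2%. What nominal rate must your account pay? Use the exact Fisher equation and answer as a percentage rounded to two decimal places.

6.86%

(1 + i) = (1 + r)(1 + π) = 1.04760 × 1.02000 = 1.068552
i = 1.068552 − 1, so the required nominal rate is 6.86%.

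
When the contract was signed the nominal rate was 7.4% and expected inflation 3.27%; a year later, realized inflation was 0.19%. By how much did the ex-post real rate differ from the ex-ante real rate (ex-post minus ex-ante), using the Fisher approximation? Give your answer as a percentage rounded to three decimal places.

3.080%

Ex-ante: 7.4% − 3.27% = 4.130%
Ex-post: 7.4% − 0.19% = 7.210%
Difference (ex-post − ex-ante) = 3.0800% → 3.080%.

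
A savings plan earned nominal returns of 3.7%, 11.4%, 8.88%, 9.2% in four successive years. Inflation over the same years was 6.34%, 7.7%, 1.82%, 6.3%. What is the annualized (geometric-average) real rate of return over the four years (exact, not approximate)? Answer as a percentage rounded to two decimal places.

Nominal growth factor = 1.0370 × 1.1140 × 1.0888 × 1.0920 = 1.37351908
Price-level growth factor = 1.0634 × 1.0770 × 1.0182 × 1.0630 = 1.23959186
Real growth factor = 1.37351908 / 1.23959186 = 1.10804138
Annualized real rate = 1.10804138^(1/4) − 1 = 2.5980% → 2.60%.

2.60%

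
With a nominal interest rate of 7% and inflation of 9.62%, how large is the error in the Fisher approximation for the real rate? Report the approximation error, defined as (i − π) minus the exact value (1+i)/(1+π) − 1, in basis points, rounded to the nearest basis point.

Approximate: r ≈ 7.000% − 9.620% = -2.6200%
Exact: (1 + 0.0700)/(1 + 0.0962) − 1 = -2.3901%
Error = -2.6200% − (-2.3901%) = -0.2299% → -23 basis points.

-23 basis points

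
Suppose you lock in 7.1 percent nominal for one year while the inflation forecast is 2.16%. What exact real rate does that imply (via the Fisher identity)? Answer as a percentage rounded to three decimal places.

By the Fisher identity, 1 + r = (1 + i)/(1 + π).
1 + r = 1.07100 / 1.02160 = 1.048356
r = 1.048356 − 1 = 4.8356%, i.e. 4.836%.

4.836%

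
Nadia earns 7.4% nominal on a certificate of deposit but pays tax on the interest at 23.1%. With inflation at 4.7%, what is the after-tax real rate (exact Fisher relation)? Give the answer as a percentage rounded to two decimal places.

0.95%

After-tax nominal return = 7.4% × (1 − 0.231) = 5.6906%.
1 + r = 1.056906 / 1.04700 = 1.009461
After-tax real rate = 1.009461 − 1 → 0.95%.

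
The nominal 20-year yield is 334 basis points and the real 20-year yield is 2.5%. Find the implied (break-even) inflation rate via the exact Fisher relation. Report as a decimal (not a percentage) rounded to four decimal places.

0.0082

(1 + π) = (1 + i)/(1 + r) = 1.03340 / 1.02500 = 1.008195
Break-even inflation = 1.008195 − 1 → 0.0082.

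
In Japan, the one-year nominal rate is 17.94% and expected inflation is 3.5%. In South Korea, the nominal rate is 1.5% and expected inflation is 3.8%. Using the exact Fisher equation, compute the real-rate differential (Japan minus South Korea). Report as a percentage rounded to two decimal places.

16.17%

Japan: (1 + 0.1794)/(1 + 0.0350) − 1 = 13.9517%
South Korea: (1 + 0.0150)/(1 + 0.0380) − 1 = -2.2158%
Differential = 13.9517% − (-2.2158%) = 16.1675% → 16.17%.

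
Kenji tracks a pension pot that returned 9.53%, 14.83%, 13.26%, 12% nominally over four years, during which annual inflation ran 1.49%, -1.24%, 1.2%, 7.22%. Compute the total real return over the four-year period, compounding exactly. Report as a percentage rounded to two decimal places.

46.70%

Compound the nominal returns: 1.0953 × 1.1483 × 1.1326 × 1.1200 = 1.595449.
Compound inflation: 1.0149 × 0.9876 × 1.0120 × 1.0722 = 1.087579.
Deflate: 1.595449 / 1.087579 = 1.466974.
Total real return = 1.466974 − 1 → 46.70%.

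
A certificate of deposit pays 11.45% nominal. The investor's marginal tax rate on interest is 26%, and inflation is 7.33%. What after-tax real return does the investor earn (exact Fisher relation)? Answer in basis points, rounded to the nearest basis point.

106 basis points

After-tax nominal return = 11.45% × (1 − 0.26) = 8.4730%.
1 + r = 1.08473 / 1.07330 = 1.010649
After-tax real rate = 1.010649 − 1 → 106 basis points.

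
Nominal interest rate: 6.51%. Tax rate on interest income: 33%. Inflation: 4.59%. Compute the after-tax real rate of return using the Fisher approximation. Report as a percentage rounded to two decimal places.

After-tax nominal return = 6.51% × (1 − 0.33) = 4.3617%.
r ≈ 4.3617% − 4.59% → -0.23%.

-0.23%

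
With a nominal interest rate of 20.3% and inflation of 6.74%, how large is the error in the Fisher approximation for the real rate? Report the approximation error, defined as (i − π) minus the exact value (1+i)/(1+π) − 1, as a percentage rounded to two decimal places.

0.86%

Approximate: r ≈ 20.300% − 6.740% = 13.5600%
Exact: (1 + 0.2030)/(1 + 0.0674) − 1 = 12.7038%
Error = 13.5600% − 12.7038% = 0.8562% → 0.86%.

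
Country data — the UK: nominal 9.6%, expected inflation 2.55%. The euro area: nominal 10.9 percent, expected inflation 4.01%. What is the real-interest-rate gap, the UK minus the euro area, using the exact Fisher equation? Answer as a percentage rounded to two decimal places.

The UK: (1 + 0.0960)/(1 + 0.0255) − 1 = 6.8747%
The euro area: (1 + 0.1090)/(1 + 0.0401) − 1 = 6.6244%
Differential = 6.8747% − 6.6244% = 0.2503% → 0.25%.

0.25%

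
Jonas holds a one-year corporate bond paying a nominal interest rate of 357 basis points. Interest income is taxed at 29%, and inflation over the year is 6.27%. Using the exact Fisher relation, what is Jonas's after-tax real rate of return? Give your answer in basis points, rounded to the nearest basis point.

After-tax nominal return = 3.57% × (1 − 0.29) = 2.5347%.
1 + r = 1.025347 / 1.06270 = 0.964851
After-tax real rate = 0.964851 − 1 → -351 basis points.

-351 basis points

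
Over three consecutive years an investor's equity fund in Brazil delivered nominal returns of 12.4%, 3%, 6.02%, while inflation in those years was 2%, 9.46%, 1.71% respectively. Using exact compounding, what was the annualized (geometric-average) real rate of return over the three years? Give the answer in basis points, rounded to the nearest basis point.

Compound the nominal returns: 1.1240 × 1.0300 × 1.0602 = 1.22741474.
Compound inflation: 1.0200 × 1.0946 × 1.0171 = 1.13558401.
Deflate: 1.22741474 / 1.13558401 = 1.08086652.
Annualized real rate = 1.08086652^(1/3) − 1 = 2.6260% → 263 basis points.

263 basis points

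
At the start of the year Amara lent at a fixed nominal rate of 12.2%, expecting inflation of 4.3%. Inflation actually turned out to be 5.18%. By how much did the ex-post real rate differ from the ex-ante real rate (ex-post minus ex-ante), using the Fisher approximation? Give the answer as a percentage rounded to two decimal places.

-0.88%

Ex-ante: 12.2% − 4.3% = 7.900%
Ex-post: 12.2% − 5.18% = 7.020%
Difference (ex-post − ex-ante) = -0.8800% → -0.88%.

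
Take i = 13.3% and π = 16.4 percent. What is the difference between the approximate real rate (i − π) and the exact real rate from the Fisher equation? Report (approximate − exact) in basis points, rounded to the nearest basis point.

Approximate: r ≈ 13.300% − 16.400% = -3.1000%
Exact: (1 + 0.1330)/(1 + 0.1640) − 1 = -2.6632%
Error = -3.1000% − (-2.6632%) = -0.4368% → -44 basis points.

-44 basis points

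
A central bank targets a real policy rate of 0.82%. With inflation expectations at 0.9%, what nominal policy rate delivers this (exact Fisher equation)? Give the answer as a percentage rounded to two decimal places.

(1 + i) = (1 + r)(1 + π) = 1.00820 × 1.00900 = 1.0172738
i = 1.0172738 − 1, so the required nominal rate is 1.73%.

1.73%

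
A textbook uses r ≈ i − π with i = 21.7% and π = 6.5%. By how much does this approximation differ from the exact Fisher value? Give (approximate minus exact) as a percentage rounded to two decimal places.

0.93%

Approximate: r ≈ 21.700% − 6.500% = 15.2000%
Exact: (1 + 0.2170)/(1 + 0.0650) − 1 = 14.2723%
Error = 15.2000% − 14.2723% = 0.9277% → 0.93%.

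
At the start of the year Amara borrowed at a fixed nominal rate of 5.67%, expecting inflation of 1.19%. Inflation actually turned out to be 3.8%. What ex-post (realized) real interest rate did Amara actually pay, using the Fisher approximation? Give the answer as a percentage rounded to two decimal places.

Ex-post: 5.67% − 3.8% = 1.870%
So the realized real rate is 1.87%.

1.87%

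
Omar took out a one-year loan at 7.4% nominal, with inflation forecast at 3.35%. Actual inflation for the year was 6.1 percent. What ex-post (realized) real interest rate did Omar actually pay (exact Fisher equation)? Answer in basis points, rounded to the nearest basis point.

Ex-post: (1 + 0.0740)/(1 + 0.0610) − 1 = 1.2253%
So the realized real rate is 123 basis points.

123 basis points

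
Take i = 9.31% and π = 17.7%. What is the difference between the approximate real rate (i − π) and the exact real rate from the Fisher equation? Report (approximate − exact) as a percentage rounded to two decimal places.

-1.26%

Approximate: r ≈ 9.310% − 17.700% = -8.3900%
Exact: (1 + 0.0931)/(1 + 0.1770) − 1 = -7.1283%
Error = -8.3900% − (-7.1283%) = -1.2617% → -1.26%.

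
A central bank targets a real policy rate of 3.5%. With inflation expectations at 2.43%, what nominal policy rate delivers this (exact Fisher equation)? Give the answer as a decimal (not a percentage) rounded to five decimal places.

(1 + i) = (1 + r)(1 + π) = 1.03500 × 1.02430 = 1.0601505
i = 1.0601505 − 1, so the required nominal rate is 0.06015.

0.06015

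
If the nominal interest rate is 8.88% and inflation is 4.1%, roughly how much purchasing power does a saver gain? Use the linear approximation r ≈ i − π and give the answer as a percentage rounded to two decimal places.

r ≈ i − π = 8.88% − 4.1% = 4.78%.

4.78%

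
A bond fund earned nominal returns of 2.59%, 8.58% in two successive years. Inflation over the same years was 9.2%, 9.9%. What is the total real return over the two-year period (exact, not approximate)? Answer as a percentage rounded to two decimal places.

Compound the nominal returns: 1.0259 × 1.0858 = 1.113922.
Compound inflation: 1.0920 × 1.0990 = 1.200108.
Deflate: 1.113922 / 1.200108 = 0.928185.
Total real return = 0.928185 − 1 → -7.18%.

-7.18%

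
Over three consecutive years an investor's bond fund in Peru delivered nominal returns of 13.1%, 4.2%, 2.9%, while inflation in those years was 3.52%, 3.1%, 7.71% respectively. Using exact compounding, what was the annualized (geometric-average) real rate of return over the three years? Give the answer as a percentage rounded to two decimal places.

Compound the nominal returns: 1.1310 × 1.0420 × 1.0290 = 1.21267856.
Compound inflation: 1.0352 × 1.0310 × 1.0771 = 1.14957935.
Deflate: 1.21267856 / 1.14957935 = 1.05488895.
Annualized real rate = 1.05488895^(1/3) − 1 = 1.7971% → 1.80%.

1.80%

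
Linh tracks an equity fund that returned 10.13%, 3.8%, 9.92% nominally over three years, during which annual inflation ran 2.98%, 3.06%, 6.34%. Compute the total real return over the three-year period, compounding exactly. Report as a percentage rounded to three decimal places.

Compound the nominal returns: 1.1013 × 1.0380 × 1.0992 = 1.256550.
Compound inflation: 1.0298 × 1.0306 × 1.0634 = 1.128599.
Deflate: 1.256550 / 1.128599 = 1.113371.
Total real return = 1.113371 − 1 → 11.337%.

11.337%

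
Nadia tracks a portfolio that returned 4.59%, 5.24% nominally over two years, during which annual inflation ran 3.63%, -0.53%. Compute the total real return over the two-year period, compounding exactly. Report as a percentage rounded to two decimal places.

Compound the nominal returns: 1.0459 × 1.0524 = 1.100705.
Compound inflation: 1.0363 × 0.9947 = 1.030808.
Deflate: 1.100705 / 1.030808 = 1.067809.
Total real return = 1.067809 − 1 → 6.78%.

6.78%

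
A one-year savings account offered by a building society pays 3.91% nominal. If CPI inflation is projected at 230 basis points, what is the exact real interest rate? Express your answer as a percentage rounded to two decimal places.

1.57%

By the Fisher relation, 1 + r = (1 + i)/(1 + π).
1 + r = 1.03910 / 1.02300 = 1.015738
r = 1.015738 − 1 = 1.5738%, i.e. 1.57%.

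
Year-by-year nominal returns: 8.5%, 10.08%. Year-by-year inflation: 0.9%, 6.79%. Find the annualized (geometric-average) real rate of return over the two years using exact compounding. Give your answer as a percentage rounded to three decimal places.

5.283%

Nominal growth factor = 1.0850 × 1.1008 = 1.19436800
Price-level growth factor = 1.0090 × 1.0679 = 1.07751110
Real growth factor = 1.19436800 / 1.07751110 = 1.10845076
Annualized real rate = 1.10845076^(1/2) − 1 = 5.2830% → 5.283%.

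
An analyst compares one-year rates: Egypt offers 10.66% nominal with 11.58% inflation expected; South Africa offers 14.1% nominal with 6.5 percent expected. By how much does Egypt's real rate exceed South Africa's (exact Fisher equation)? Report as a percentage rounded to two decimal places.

Egypt: (1 + 0.1066)/(1 + 0.1158) − 1 = -0.8245%
South Africa: (1 + 0.1410)/(1 + 0.0650) − 1 = 7.1362%
Differential = -0.8245% − 7.1362% = -7.9607% → -7.96%.

-7.96%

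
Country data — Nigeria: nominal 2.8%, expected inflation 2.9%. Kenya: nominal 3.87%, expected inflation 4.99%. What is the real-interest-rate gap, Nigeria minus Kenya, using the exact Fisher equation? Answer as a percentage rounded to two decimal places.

Nigeria: (1 + 0.0280)/(1 + 0.0290) − 1 = -0.0972%
Kenya: (1 + 0.0387)/(1 + 0.0499) − 1 = -1.0668%
Differential = -0.0972% − (-1.0668%) = 0.9696% → 0.97%.

0.97%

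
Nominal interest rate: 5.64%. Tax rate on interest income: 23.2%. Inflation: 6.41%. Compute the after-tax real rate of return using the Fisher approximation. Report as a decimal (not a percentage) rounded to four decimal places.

-0.0208

After-tax nominal return = 5.64% × (1 − 0.232) = 4.33152%.
r ≈ 4.33152% − 6.41% → -0.0208.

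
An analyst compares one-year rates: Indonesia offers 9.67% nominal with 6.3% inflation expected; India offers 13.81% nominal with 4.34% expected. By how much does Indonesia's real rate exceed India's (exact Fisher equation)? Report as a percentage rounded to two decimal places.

Indonesia: (1 + 0.0967)/(1 + 0.0630) − 1 = 3.1703%
India: (1 + 0.1381)/(1 + 0.0434) − 1 = 9.0761%
Differential = 3.1703% − 9.0761% = -5.9058% → -5.91%.

-5.91%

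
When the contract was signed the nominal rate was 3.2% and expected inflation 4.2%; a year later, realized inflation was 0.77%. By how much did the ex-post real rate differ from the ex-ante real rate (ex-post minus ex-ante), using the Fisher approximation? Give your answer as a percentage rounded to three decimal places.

3.430%

Ex-ante: 3.2% − 4.2% = -1.000%
Ex-post: 3.2% − 0.77% = 2.430%
Difference (ex-post − ex-ante) = 3.4300% → 3.430%.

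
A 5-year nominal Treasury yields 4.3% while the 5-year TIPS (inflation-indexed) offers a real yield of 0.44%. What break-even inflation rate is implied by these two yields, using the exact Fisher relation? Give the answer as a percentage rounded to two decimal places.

3.84%

(1 + π) = (1 + i)/(1 + r) = 1.04300 / 1.00440 = 1.038431
Break-even inflation = 1.038431 − 1 → 3.84%.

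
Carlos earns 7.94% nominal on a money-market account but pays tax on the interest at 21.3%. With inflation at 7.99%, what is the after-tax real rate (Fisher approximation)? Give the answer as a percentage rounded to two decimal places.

-1.74%

After-tax nominal return = 7.94% × (1 − 0.213) = 6.24878%.
r ≈ 6.24878% − 7.99% → -1.74%.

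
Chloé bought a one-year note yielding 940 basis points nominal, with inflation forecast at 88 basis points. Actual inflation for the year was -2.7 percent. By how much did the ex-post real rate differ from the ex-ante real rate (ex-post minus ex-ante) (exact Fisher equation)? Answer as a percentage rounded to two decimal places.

Ex-ante: (1 + 0.0940)/(1 + 0.0088) − 1 = 8.4457%
Ex-post: (1 + 0.0940)/(1 − 0.0270) − 1 = 12.4358%
Difference (ex-post − ex-ante) = 3.9901% → 3.99%.

3.99%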